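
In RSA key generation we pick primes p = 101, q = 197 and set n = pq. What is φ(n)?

For distinct primes, φ(pq) = (p−1)(q−1) = 100 × 196 = 19600.

19600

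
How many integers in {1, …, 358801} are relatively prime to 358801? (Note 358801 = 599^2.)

358202

φ(599^2) = 599^1·(599−1) = 599·598 = 358202.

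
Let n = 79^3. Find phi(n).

φ(79^3) = 79^2·(79−1) = 6241·78 = 486798.

486798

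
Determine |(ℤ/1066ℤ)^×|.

Factor 1066: 1066 = 2 × 13 × 41.
φ(1066) = 1066 · (1 − 1/2) · (1 − 1/13) · (1 − 1/41)
       = 1066 · 480/1066 = 480.

480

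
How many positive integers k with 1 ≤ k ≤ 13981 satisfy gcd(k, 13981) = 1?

12000

Prime factorization: 13981 = 11 · 31 · 41.
φ(11) = 11 − 1 = 10.
φ(31) = 31 − 1 = 30.
φ(41) = 41 − 1 = 40.
Multiply: 10 · 30 · 40 = 12000.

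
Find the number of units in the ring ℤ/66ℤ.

20

Factor 66: 66 = 2 · 3 · 11.
φ(66) = 66 · (1 − 1/2) · (1 − 1/3) · (1 − 1/11)
       = 66 · 20/66 = 20.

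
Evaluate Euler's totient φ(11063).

Prime factorization: 11063 = 13 · 23 · 37.
φ(13) = 13 − 1 = 12.
φ(23) = 23 − 1 = 22.
φ(37) = 37 − 1 = 36.
Since φ is multiplicative, φ(11063) = 12 · 22 · 36 = 9504.

9504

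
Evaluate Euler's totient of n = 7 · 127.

756

φ(889) = 889 · (1 − 1/7) · (1 − 1/127)
       = 889 · 756/889 = 756.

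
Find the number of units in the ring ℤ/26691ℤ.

Prime factorization: 26691 = 3 · 7 · 31 · 41.
φ(26691) = 26691 · (1 − 1/3) · (1 − 1/7) · (1 − 1/31) · (1 − 1/41)
       = 26691 · 14400/26691 = 14400.

14400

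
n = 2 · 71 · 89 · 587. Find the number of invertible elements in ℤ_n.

3609760

φ(7418506) = 7418506 · (1 − 1/2) · (1 − 1/71) · (1 − 1/89) · (1 − 1/587)
       = 7418506 · 3609760/7418506 = 3609760.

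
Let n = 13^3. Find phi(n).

φ(13^3) = 13^2·(13−1) = 169·12 = 2028.

2028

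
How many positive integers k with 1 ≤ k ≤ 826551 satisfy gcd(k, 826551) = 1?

479160

Prime factorization: 826551 = 3^3 * 11^3 * 23.
φ(3^3) = 3^3 − 3^2 = 27 − 9 = 18.
φ(11^3) = 11^2·(11−1) = 121·10 = 1210.
φ(23) = 23 − 1 = 22.
Multiply: 18 · 1210 · 22 = 479160.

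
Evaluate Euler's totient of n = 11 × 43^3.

776580

φ(874577) = 874577 · (1 − 1/11) · (1 − 1/43)
       = 874577 · 420/473 = 776580.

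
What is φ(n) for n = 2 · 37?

φ(74) = 74 · (1 − 1/2) · (1 − 1/37)
       = 74 · 36/74 = 36.

36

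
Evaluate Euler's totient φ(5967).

3456

Prime factorization: 5967 = 3^3 · 13 · 17.
φ(3^3) = 3^3 − 3^2 = 27 − 9 = 18.
φ(13) = 13 − 1 = 12.
φ(17) = 17 − 1 = 16.
Multiply: 18 · 12 · 16 = 3456.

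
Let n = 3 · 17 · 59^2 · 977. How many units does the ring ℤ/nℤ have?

106875904

φ(3) = 3 − 1 = 2.
φ(17) = 17 − 1 = 16.
φ(59^2) = 59^2 − 59^1 = 3481 − 59 = 3422.
φ(977) = 977 − 1 = 976.
Multiply: 2 · 16 · 3422 · 976 = 106875904.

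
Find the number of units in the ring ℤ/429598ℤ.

187200

429598 = 2 × 13^2 × 31 × 41.
φ(2) = 2 − 1 = 1.
φ(13^2) = 13^2 − 13^1 = 169 − 13 = 156.
φ(31) = 31 − 1 = 30.
φ(41) = 41 − 1 = 40.
Since φ is multiplicative, φ(429598) = 1 · 156 · 30 · 40 = 187200.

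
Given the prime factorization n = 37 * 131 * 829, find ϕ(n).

3875040

φ(37) = 37 − 1 = 36.
φ(131) = 131 − 1 = 130.
φ(829) = 829 − 1 = 828.
Multiply: 36 · 130 · 828 = 3875040.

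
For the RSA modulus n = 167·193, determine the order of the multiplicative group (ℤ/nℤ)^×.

31872

φ(32231) = 32231 · (1 − 1/167) · (1 − 1/193)
       = 32231 · 31872/32231 = 31872.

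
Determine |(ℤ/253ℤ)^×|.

First factor: 253 = 11 * 23.
φ(11) = 11 − 1 = 10.
φ(23) = 23 − 1 = 22.
Multiply: 10 · 22 = 220.

220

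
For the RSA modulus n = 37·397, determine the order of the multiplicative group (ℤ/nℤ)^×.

For distinct primes, φ(pq) = (p−1)(q−1) = 36 × 396 = 14256.

14256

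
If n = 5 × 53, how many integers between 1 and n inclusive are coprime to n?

208

φ(265) = 265 · (1 − 1/5) · (1 − 1/53)
       = 265 · 208/265 = 208.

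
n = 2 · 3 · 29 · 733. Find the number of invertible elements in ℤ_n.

φ(2) = 2 − 1 = 1.
φ(3) = 3 − 1 = 2.
φ(29) = 29 − 1 = 28.
φ(733) = 733 − 1 = 732.
Multiply: 1 · 2 · 28 · 732 = 40992.

40992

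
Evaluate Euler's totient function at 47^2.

2162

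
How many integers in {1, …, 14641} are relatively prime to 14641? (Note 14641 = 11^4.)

13310

φ(14641) = 14641 · (1 − 1/11)
       = 14641 · 10/11 = 13310.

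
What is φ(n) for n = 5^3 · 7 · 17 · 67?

633600

φ(996625) = 996625 · (1 − 1/5) · (1 − 1/7) · (1 − 1/17) · (1 − 1/67)
       = 996625 · 25344/39865 = 633600.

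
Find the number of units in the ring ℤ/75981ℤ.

Prime factorization: 75981 = 3 · 19 · 31 · 43.
φ(3) = 3 − 1 = 2.
φ(19) = 19 − 1 = 18.
φ(31) = 31 − 1 = 30.
φ(43) = 43 − 1 = 42.
Since φ is multiplicative, φ(75981) = 2 · 18 · 30 · 42 = 45360.

45360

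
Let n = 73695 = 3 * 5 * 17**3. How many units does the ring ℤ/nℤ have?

36992

φ(73695) = 73695 · (1 − 1/3) · (1 − 1/5) · (1 − 1/17)
       = 73695 · 128/255 = 36992.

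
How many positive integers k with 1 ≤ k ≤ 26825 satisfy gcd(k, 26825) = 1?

20160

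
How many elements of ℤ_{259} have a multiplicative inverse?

216

259 = 7 · 37.
φ(259) = 259 · (1 − 1/7) · (1 − 1/37)
       = 259 · 216/259 = 216.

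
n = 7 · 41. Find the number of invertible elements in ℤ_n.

240

φ(7) = 7 − 1 = 6.
φ(41) = 41 − 1 = 40.
Multiply: 6 · 40 = 240.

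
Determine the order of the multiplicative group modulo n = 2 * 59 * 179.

10324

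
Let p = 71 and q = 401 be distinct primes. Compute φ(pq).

For distinct primes, φ(pq) = (p−1)(q−1) = 70 × 400 = 28000.

28000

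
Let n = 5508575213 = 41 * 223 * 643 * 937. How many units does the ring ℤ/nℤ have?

φ(5508575213) = 5508575213 · (1 − 1/41) · (1 − 1/223) · (1 − 1/643) · (1 − 1/937)
       = 5508575213 · 5336098560/5508575213 = 5336098560.

5336098560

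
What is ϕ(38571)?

38571 = 3 * 13 * 23 * 43.
φ(38571) = 38571 · (1 − 1/3) · (1 − 1/13) · (1 − 1/23) · (1 − 1/43)
       = 38571 · 22176/38571 = 22176.

22176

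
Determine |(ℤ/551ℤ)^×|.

551 = 19 * 29.
φ(19) = 19 − 1 = 18.
φ(29) = 29 − 1 = 28.
Since φ is multiplicative, φ(551) = 18 · 28 = 504.

504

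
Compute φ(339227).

271656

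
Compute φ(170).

64

170 = 2 * 5 * 17.
φ(2) = 2 − 1 = 1.
φ(5) = 5 − 1 = 4.
φ(17) = 17 − 1 = 16.
Multiply: 1 · 4 · 16 = 64.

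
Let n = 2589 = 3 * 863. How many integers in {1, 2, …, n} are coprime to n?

1724

φ(2589) = 2589 · (1 − 1/3) · (1 − 1/863)
       = 2589 · 1724/2589 = 1724.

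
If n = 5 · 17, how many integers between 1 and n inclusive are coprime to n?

64

φ(85) = 85 · (1 − 1/5) · (1 − 1/17)
       = 85 · 64/85 = 64.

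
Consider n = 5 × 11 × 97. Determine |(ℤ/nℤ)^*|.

3840

φ(5) = 5 − 1 = 4.
φ(11) = 11 − 1 = 10.
φ(97) = 97 − 1 = 96.
Since φ is multiplicative, φ(5335) = 4 · 10 · 96 = 3840.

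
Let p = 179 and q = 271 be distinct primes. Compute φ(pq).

48060

φ(pq) = (p−1)(q−1) = 178 · 270 = 48060.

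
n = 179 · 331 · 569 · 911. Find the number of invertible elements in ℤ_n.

30361531200

φ(179) = 179 − 1 = 178.
φ(331) = 331 − 1 = 330.
φ(569) = 569 − 1 = 568.
φ(911) = 911 − 1 = 910.
φ(30712252391) = 178 × 330 × 568 × 910 = 30361531200.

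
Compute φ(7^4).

φ(2401) = 2401 · (1 − 1/7)
       = 2401 · 6/7 = 2058.

2058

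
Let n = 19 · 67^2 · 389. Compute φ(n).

φ(33178199) = 33178199 · (1 − 1/19) · (1 − 1/67) · (1 − 1/389)
       = 33178199 · 460944/495197 = 30883248.

30883248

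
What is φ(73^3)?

φ(389017) = 389017 · (1 − 1/73)
       = 389017 · 72/73 = 383688.

383688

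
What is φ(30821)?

First factor: 30821 = 7^2 · 17 · 37.
φ(30821) = 30821 · (1 − 1/7) · (1 − 1/17) · (1 − 1/37)
       = 30821 · 3456/4403 = 24192.

24192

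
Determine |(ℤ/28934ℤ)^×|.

12672

28934 = 2 · 17 · 23 · 37.
φ(2) = 2 − 1 = 1.
φ(17) = 17 − 1 = 16.
φ(23) = 23 − 1 = 22.
φ(37) = 37 − 1 = 36.
Since φ is multiplicative, φ(28934) = 1 · 16 · 22 · 36 = 12672.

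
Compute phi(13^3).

φ(2197) = 2197 · (1 − 1/13)
       = 2197 · 12/13 = 2028.

2028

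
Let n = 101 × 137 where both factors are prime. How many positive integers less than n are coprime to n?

13600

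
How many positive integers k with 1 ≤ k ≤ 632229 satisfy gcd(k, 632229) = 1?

366912

First factor: 632229 = 3 × 13**2 × 29 × 43.
φ(632229) = 632229 · (1 − 1/3) · (1 − 1/13) · (1 − 1/29) · (1 − 1/43)
       = 632229 · 28224/48633 = 366912.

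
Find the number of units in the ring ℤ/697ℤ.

First factor: 697 = 17 · 41.
φ(697) = 697 · (1 − 1/17) · (1 − 1/41)
       = 697 · 640/697 = 640.

640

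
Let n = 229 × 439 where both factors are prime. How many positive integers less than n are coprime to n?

φ(229) = 229 − 1 = 228.
φ(439) = 439 − 1 = 438.
Multiply: 228 · 438 = 99864.

99864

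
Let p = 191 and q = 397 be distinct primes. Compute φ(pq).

75240

φ(n) = (p − 1)(q − 1) = (191−1)(397−1) = 190·396 = 75240.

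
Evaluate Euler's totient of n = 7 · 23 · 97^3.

119230848

φ(7) = 7 − 1 = 6.
φ(23) = 23 − 1 = 22.
φ(97^3) = 97^2·(97−1) = 9409·96 = 903264.
Since φ is multiplicative, φ(146940353) = 6 · 22 · 903264 = 119230848.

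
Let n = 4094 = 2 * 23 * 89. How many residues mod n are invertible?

φ(2) = 2 − 1 = 1.
φ(23) = 23 − 1 = 22.
φ(89) = 89 − 1 = 88.
Multiply: 1 · 22 · 88 = 1936.

1936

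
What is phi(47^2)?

2162

φ(47^2) = 47^1·(47−1) = 47·46 = 2162.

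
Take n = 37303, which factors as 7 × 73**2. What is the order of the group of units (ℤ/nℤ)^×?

φ(7) = 7 − 1 = 6.
φ(73^2) = 73^1·(73−1) = 73·72 = 5256.
φ(37303) = 6 × 5256 = 31536.

31536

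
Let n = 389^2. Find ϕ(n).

φ(389^2) = 389^1·(389−1) = 389·388 = 150932.

150932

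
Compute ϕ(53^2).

2756

φ(53^2) = 53^2 − 53^1 = 2809 − 53 = 2756.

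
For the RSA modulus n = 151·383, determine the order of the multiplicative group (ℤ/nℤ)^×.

φ(pq) = (p−1)(q−1) = 150 · 382 = 57300.

57300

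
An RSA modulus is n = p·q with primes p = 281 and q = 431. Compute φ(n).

120400

For distinct primes, φ(pq) = (p−1)(q−1) = 280 × 430 = 120400.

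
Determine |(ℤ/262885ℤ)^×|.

169344

262885 = 5 · 7^2 · 29 · 37.
φ(5) = 5 − 1 = 4.
φ(7^2) = 7^2 − 7^1 = 49 − 7 = 42.
φ(29) = 29 − 1 = 28.
φ(37) = 37 − 1 = 36.
Since φ is multiplicative, φ(262885) = 4 · 42 · 28 · 36 = 169344.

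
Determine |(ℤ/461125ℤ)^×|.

First factor: 461125 = 5^3 · 7 · 17 · 31.
φ(5^3) = 5^2·(5−1) = 25·4 = 100.
φ(7) = 7 − 1 = 6.
φ(17) = 17 − 1 = 16.
φ(31) = 31 − 1 = 30.
φ(461125) = 100 × 6 × 16 × 30 = 288000.

288000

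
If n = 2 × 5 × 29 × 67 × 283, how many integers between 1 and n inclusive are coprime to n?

φ(5498690) = 5498690 · (1 − 1/2) · (1 − 1/5) · (1 − 1/29) · (1 − 1/67) · (1 − 1/283)
       = 5498690 · 2084544/5498690 = 2084544.

2084544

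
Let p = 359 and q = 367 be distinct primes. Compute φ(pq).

For distinct primes, φ(pq) = (p−1)(q−1) = 358 × 366 = 131028.

131028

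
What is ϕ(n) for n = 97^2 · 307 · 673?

φ(97^2) = 97^1·(97−1) = 97·96 = 9312.
φ(307) = 307 − 1 = 306.
φ(673) = 673 − 1 = 672.
φ(1944002899) = 9312 × 306 × 672 = 1914845184.

1914845184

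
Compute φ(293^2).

85556

φ(85849) = 85849 · (1 − 1/293)
       = 85849 · 292/293 = 85556.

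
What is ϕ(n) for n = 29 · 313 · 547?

4769856

φ(29) = 29 − 1 = 28.
φ(313) = 313 − 1 = 312.
φ(547) = 547 − 1 = 546.
Multiply: 28 · 312 · 546 = 4769856.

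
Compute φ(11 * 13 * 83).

9840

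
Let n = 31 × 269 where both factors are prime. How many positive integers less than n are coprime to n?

8040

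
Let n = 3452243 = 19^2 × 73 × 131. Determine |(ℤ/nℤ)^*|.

3201120

φ(19^2) = 19^1·(19−1) = 19·18 = 342.
φ(73) = 73 − 1 = 72.
φ(131) = 131 − 1 = 130.
Multiply: 342 · 72 · 130 = 3201120.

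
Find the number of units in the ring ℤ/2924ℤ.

2924 = 2^2 · 17 · 43.
φ(2924) = 2924 · (1 − 1/2) · (1 − 1/17) · (1 − 1/43)
       = 2924 · 672/1462 = 1344.

1344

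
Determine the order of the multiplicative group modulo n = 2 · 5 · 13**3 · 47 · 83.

φ(2) = 2 − 1 = 1.
φ(5) = 5 − 1 = 4.
φ(13^3) = 13^3 − 13^2 = 2197 − 169 = 2028.
φ(47) = 47 − 1 = 46.
φ(83) = 83 − 1 = 82.
φ(85704970) = 1 × 4 × 2028 × 46 × 82 = 30598464.

30598464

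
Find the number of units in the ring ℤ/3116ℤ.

3116 = 2**2 × 19 × 41.
φ(2^2) = 2^1·(2−1) = 2·1 = 2.
φ(19) = 19 − 1 = 18.
φ(41) = 41 − 1 = 40.
Multiply: 2 · 18 · 40 = 1440.

1440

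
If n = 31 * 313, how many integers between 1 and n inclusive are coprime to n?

9360

φ(31) = 31 − 1 = 30.
φ(313) = 313 − 1 = 312.
Multiply: 30 · 312 = 9360.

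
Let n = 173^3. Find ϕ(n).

φ(5177717) = 5177717 · (1 − 1/173)
       = 5177717 · 172/173 = 5147788.

5147788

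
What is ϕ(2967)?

2967 = 3 * 23 * 43.
φ(2967) = 2967 · (1 − 1/3) · (1 − 1/23) · (1 − 1/43)
       = 2967 · 1848/2967 = 1848.

1848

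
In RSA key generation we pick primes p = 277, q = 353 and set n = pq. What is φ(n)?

97152

φ(n) = (p − 1)(q − 1) = (277−1)(353−1) = 276·352 = 97152.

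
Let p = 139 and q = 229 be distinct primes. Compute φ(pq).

φ(pq) = (p−1)(q−1) = 138 · 228 = 31464.

31464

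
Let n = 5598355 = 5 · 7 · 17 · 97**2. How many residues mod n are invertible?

3575808

φ(5598355) = 5598355 · (1 − 1/5) · (1 − 1/7) · (1 − 1/17) · (1 − 1/97)
       = 5598355 · 36864/57715 = 3575808.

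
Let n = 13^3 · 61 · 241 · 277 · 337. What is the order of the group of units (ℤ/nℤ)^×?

φ(13^3) = 13^3 − 13^2 = 2197 − 169 = 2028.
φ(61) = 61 − 1 = 60.
φ(241) = 241 − 1 = 240.
φ(277) = 277 − 1 = 276.
φ(337) = 337 − 1 = 336.
Since φ is multiplicative, φ(3014995056853) = 2028 · 60 · 240 · 276 · 336 = 2708187955200.

2708187955200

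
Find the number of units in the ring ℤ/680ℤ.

256

680 = 2^3 · 5 · 17.
φ(2^3) = 2^3 − 2^2 = 8 − 4 = 4.
φ(5) = 5 − 1 = 4.
φ(17) = 17 − 1 = 16.
Since φ is multiplicative, φ(680) = 4 · 4 · 16 = 256.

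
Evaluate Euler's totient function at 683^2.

φ(466489) = 466489 · (1 − 1/683)
       = 466489 · 682/683 = 465806.

465806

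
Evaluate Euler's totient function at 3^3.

φ(3^3) = 3^2·(3−1) = 9·2 = 18.

18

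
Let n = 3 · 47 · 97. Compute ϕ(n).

8832

φ(3) = 3 − 1 = 2.
φ(47) = 47 − 1 = 46.
φ(97) = 97 − 1 = 96.
φ(13677) = 2 × 46 × 96 = 8832.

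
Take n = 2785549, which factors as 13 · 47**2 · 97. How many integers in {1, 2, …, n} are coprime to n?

2490624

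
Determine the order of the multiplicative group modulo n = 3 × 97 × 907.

φ(263937) = 263937 · (1 − 1/3) · (1 − 1/97) · (1 − 1/907)
       = 263937 · 173952/263937 = 173952.

173952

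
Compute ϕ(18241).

16128

Factor 18241: 18241 = 17 * 29 * 37.
φ(18241) = 18241 · (1 − 1/17) · (1 − 1/29) · (1 − 1/37)
       = 18241 · 16128/18241 = 16128.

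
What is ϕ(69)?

Prime factorization: 69 = 3 · 23.
φ(3) = 3 − 1 = 2.
φ(23) = 23 − 1 = 22.
Multiply: 2 · 22 = 44.

44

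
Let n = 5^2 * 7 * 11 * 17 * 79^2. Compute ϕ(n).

118310400

φ(204236725) = 204236725 · (1 − 1/5) · (1 − 1/7) · (1 − 1/11) · (1 − 1/17) · (1 − 1/79)
       = 204236725 · 299520/517055 = 118310400.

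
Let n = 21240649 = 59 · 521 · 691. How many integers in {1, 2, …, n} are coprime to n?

20810400

φ(21240649) = 21240649 · (1 − 1/59) · (1 − 1/521) · (1 − 1/691)
       = 21240649 · 20810400/21240649 = 20810400.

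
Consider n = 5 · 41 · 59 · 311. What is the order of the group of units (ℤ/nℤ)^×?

φ(3761545) = 3761545 · (1 − 1/5) · (1 − 1/41) · (1 − 1/59) · (1 − 1/311)
       = 3761545 · 2876800/3761545 = 2876800.

2876800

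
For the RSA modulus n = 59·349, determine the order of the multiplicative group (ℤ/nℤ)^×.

20184

φ(n) = (p − 1)(q − 1) = (59−1)(349−1) = 58·348 = 20184.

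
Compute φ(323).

323 = 17 × 19.
φ(323) = 323 · (1 − 1/17) · (1 − 1/19)
       = 323 · 288/323 = 288.

288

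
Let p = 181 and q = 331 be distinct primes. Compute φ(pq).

59400

For distinct primes, φ(pq) = (p−1)(q−1) = 180 × 330 = 59400.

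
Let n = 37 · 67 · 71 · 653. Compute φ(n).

φ(114933877) = 114933877 · (1 − 1/37) · (1 − 1/67) · (1 − 1/71) · (1 − 1/653)
       = 114933877 · 108440640/114933877 = 108440640.

108440640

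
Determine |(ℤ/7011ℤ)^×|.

Prime factorization: 7011 = 3**2 · 19 · 41.
φ(7011) = 7011 · (1 − 1/3) · (1 − 1/19) · (1 − 1/41)
       = 7011 · 1440/2337 = 4320.

4320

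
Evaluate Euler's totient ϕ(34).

16

Factor 34: 34 = 2 * 17.
φ(34) = 34 · (1 − 1/2) · (1 − 1/17)
       = 34 · 16/34 = 16.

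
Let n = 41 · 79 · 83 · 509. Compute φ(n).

φ(136838033) = 136838033 · (1 − 1/41) · (1 − 1/79) · (1 − 1/83) · (1 − 1/509)
       = 136838033 · 129966720/136838033 = 129966720.

129966720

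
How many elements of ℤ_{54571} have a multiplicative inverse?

48400

54571 = 11**3 · 41.
φ(54571) = 54571 · (1 − 1/11) · (1 − 1/41)
       = 54571 · 400/451 = 48400.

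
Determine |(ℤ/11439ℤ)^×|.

7200

11439 = 3^2 × 31 × 41.
φ(11439) = 11439 · (1 − 1/3) · (1 − 1/31) · (1 − 1/41)
       = 11439 · 2400/3813 = 7200.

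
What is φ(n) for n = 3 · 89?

176

φ(3) = 3 − 1 = 2.
φ(89) = 89 − 1 = 88.
Multiply: 2 · 88 = 176.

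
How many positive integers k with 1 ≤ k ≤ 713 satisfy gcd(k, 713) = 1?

660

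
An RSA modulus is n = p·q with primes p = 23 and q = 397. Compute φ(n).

φ(n) = (p − 1)(q − 1) = (23−1)(397−1) = 22·396 = 8712.

8712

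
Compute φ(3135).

1440

Factor 3135: 3135 = 3 × 5 × 11 × 19.
φ(3135) = 3135 · (1 − 1/3) · (1 − 1/5) · (1 − 1/11) · (1 − 1/19)
       = 3135 · 1440/3135 = 1440.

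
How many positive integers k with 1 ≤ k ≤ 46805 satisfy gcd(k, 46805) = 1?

46805 = 5 · 11 · 23 · 37.
φ(5) = 5 − 1 = 4.
φ(11) = 11 − 1 = 10.
φ(23) = 23 − 1 = 22.
φ(37) = 37 − 1 = 36.
Since φ is multiplicative, φ(46805) = 4 · 10 · 22 · 36 = 31680.

31680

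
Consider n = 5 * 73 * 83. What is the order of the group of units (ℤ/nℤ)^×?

23616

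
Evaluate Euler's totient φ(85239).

43200

85239 = 3**3 * 7 * 11 * 41.
φ(85239) = 85239 · (1 − 1/3) · (1 − 1/7) · (1 − 1/11) · (1 − 1/41)
       = 85239 · 4800/9471 = 43200.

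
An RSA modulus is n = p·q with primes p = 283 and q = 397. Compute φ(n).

φ(n) = (p − 1)(q − 1) = (283−1)(397−1) = 282·396 = 111672.

111672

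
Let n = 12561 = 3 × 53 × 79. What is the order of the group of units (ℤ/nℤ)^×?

8112

φ(3) = 3 − 1 = 2.
φ(53) = 53 − 1 = 52.
φ(79) = 79 − 1 = 78.
Multiply: 2 · 52 · 78 = 8112.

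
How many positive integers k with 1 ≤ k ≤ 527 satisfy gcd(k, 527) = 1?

480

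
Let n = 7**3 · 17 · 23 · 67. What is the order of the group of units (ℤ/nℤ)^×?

6830208

φ(8985571) = 8985571 · (1 − 1/7) · (1 − 1/17) · (1 − 1/23) · (1 − 1/67)
       = 8985571 · 139392/183379 = 6830208.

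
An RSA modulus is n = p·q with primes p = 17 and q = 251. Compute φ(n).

φ(n) = (p − 1)(q − 1) = (17−1)(251−1) = 16·250 = 4000.

4000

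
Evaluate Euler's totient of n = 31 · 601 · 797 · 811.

φ(31) = 31 − 1 = 30.
φ(601) = 601 − 1 = 600.
φ(797) = 797 − 1 = 796.
φ(811) = 811 − 1 = 810.
Since φ is multiplicative, φ(12042463577) = 30 · 600 · 796 · 810 = 11605680000.

11605680000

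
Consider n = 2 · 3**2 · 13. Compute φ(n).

72

φ(2) = 2 − 1 = 1.
φ(3^2) = 3^1·(3−1) = 3·2 = 6.
φ(13) = 13 − 1 = 12.
Since φ is multiplicative, φ(234) = 1 · 6 · 12 = 72.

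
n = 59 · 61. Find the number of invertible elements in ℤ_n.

3480

φ(59) = 59 − 1 = 58.
φ(61) = 61 − 1 = 60.
Since φ is multiplicative, φ(3599) = 58 · 60 = 3480.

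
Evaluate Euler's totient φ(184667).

184667 = 7 · 23 · 31 · 37.
φ(184667) = 184667 · (1 − 1/7) · (1 − 1/23) · (1 − 1/31) · (1 − 1/37)
       = 184667 · 142560/184667 = 142560.

142560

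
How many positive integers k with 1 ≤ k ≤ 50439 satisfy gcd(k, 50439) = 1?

29568

First factor: 50439 = 3 · 17 · 23 · 43.
φ(3) = 3 − 1 = 2.
φ(17) = 17 − 1 = 16.
φ(23) = 23 − 1 = 22.
φ(43) = 43 − 1 = 42.
Since φ is multiplicative, φ(50439) = 2 · 16 · 22 · 42 = 29568.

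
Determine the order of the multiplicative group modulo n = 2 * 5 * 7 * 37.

864

φ(2590) = 2590 · (1 − 1/2) · (1 − 1/5) · (1 − 1/7) · (1 − 1/37)
       = 2590 · 864/2590 = 864.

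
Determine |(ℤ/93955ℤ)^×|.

Factor 93955: 93955 = 5 * 19 * 23 * 43.
φ(93955) = 93955 · (1 − 1/5) · (1 − 1/19) · (1 − 1/23) · (1 − 1/43)
       = 93955 · 66528/93955 = 66528.

66528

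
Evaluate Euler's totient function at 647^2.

φ(647^2) = 647^1·(647−1) = 647·646 = 417962.

417962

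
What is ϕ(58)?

28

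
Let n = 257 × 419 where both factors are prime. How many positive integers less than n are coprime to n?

For distinct primes, φ(pq) = (p−1)(q−1) = 256 × 418 = 107008.

107008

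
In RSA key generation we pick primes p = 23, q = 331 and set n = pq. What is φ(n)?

7260

φ(n) = (p − 1)(q − 1) = (23−1)(331−1) = 22·330 = 7260.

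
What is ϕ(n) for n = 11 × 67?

660

φ(737) = 737 · (1 − 1/11) · (1 − 1/67)
       = 737 · 660/737 = 660.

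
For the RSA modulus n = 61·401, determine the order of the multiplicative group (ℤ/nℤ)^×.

φ(n) = (p − 1)(q − 1) = (61−1)(401−1) = 60·400 = 24000.

24000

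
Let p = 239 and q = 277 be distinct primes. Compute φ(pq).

65688

φ(n) = (p − 1)(q − 1) = (239−1)(277−1) = 238·276 = 65688.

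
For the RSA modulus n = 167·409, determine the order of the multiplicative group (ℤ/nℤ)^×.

67728

φ(pq) = (p−1)(q−1) = 166 · 408 = 67728.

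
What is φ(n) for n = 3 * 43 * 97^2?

φ(3) = 3 − 1 = 2.
φ(43) = 43 − 1 = 42.
φ(97^2) = 97^2 − 97^1 = 9409 − 97 = 9312.
Since φ is multiplicative, φ(1213761) = 2 · 42 · 9312 = 782208.

782208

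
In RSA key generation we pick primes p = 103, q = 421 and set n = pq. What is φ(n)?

42840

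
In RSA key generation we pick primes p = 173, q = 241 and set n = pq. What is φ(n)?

41280

For distinct primes, φ(pq) = (p−1)(q−1) = 172 × 240 = 41280.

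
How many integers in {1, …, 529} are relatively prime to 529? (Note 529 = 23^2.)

506

φ(23^2) = 23^2 − 23^1 = 529 − 23 = 506.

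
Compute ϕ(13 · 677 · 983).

7965984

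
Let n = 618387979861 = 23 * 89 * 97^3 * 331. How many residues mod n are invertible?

φ(23) = 23 − 1 = 22.
φ(89) = 89 − 1 = 88.
φ(97^3) = 97^3 − 97^2 = 912673 − 9409 = 903264.
φ(331) = 331 − 1 = 330.
φ(618387979861) = 22 × 88 × 903264 × 330 = 577077304320.

577077304320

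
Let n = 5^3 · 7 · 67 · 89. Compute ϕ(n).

3484800

φ(5^3) = 5^2·(5−1) = 25·4 = 100.
φ(7) = 7 − 1 = 6.
φ(67) = 67 − 1 = 66.
φ(89) = 89 − 1 = 88.
Multiply: 100 · 6 · 66 · 88 = 3484800.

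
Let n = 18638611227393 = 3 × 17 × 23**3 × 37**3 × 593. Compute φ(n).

10865656885248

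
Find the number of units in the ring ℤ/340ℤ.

128

Factor 340: 340 = 2**2 · 5 · 17.
φ(2^2) = 2^1·(2−1) = 2·1 = 2.
φ(5) = 5 − 1 = 4.
φ(17) = 17 − 1 = 16.
Since φ is multiplicative, φ(340) = 2 · 4 · 16 = 128.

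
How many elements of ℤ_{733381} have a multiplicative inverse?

609840

733381 = 11**3 · 19 · 29.
φ(11^3) = 11^3 − 11^2 = 1331 − 121 = 1210.
φ(19) = 19 − 1 = 18.
φ(29) = 29 − 1 = 28.
φ(733381) = 1210 × 18 × 28 = 609840.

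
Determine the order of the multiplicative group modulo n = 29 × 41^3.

φ(1998709) = 1998709 · (1 − 1/29) · (1 − 1/41)
       = 1998709 · 1120/1189 = 1882720.

1882720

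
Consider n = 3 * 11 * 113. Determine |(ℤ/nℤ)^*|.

2240

φ(3729) = 3729 · (1 − 1/3) · (1 − 1/11) · (1 − 1/113)
       = 3729 · 2240/3729 = 2240.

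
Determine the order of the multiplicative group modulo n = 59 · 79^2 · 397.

141528816

φ(146182943) = 146182943 · (1 − 1/59) · (1 − 1/79) · (1 − 1/397)
       = 146182943 · 1791504/1850417 = 141528816.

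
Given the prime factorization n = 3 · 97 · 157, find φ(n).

29952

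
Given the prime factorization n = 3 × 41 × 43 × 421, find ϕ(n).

φ(3) = 3 − 1 = 2.
φ(41) = 41 − 1 = 40.
φ(43) = 43 − 1 = 42.
φ(421) = 421 − 1 = 420.
Since φ is multiplicative, φ(2226669) = 2 · 40 · 42 · 420 = 1411200.

1411200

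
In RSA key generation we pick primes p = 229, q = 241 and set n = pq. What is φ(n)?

φ(55189) = 55189 · (1 − 1/229) · (1 − 1/241)
       = 55189 · 54720/55189 = 54720.

54720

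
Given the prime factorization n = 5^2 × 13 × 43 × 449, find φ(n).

4515840

φ(6274775) = 6274775 · (1 − 1/5) · (1 − 1/13) · (1 − 1/43) · (1 − 1/449)
       = 6274775 · 903168/1254955 = 4515840.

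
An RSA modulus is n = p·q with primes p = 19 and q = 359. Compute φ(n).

6444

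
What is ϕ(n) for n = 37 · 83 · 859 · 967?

φ(2550935363) = 2550935363 · (1 − 1/37) · (1 − 1/83) · (1 − 1/859) · (1 − 1/967)
       = 2550935363 · 2446700256/2550935363 = 2446700256.

2446700256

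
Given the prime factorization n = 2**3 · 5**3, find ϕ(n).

400

φ(1000) = 1000 · (1 − 1/2) · (1 − 1/5)
       = 1000 · 4/10 = 400.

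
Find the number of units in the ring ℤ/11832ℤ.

Factor 11832: 11832 = 2^3 * 3 * 17 * 29.
φ(2^3) = 2^2·(2−1) = 4·1 = 4.
φ(3) = 3 − 1 = 2.
φ(17) = 17 − 1 = 16.
φ(29) = 29 − 1 = 28.
Since φ is multiplicative, φ(11832) = 4 · 2 · 16 · 28 = 3584.

3584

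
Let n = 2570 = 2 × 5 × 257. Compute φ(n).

φ(2570) = 2570 · (1 − 1/2) · (1 − 1/5) · (1 − 1/257)
       = 2570 · 1024/2570 = 1024.

1024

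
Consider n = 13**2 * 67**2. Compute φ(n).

φ(758641) = 758641 · (1 − 1/13) · (1 − 1/67)
       = 758641 · 792/871 = 689832.

689832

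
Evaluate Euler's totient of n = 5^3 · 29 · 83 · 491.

φ(5^3) = 5^2·(5−1) = 25·4 = 100.
φ(29) = 29 − 1 = 28.
φ(83) = 83 − 1 = 82.
φ(491) = 491 − 1 = 490.
φ(147729625) = 100 × 28 × 82 × 490 = 112504000.

112504000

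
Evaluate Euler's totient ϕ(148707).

86400

148707 = 3^2 · 13 · 31 · 41.
φ(148707) = 148707 · (1 − 1/3) · (1 − 1/13) · (1 − 1/31) · (1 − 1/41)
       = 148707 · 28800/49569 = 86400.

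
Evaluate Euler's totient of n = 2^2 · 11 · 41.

φ(2^2) = 2^2 − 2^1 = 4 − 2 = 2.
φ(11) = 11 − 1 = 10.
φ(41) = 41 − 1 = 40.
Since φ is multiplicative, φ(1804) = 2 · 10 · 40 = 800.

800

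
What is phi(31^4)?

φ(923521) = 923521 · (1 − 1/31)
       = 923521 · 30/31 = 893730.

893730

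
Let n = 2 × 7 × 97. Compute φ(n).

φ(2) = 2 − 1 = 1.
φ(7) = 7 − 1 = 6.
φ(97) = 97 − 1 = 96.
Since φ is multiplicative, φ(1358) = 1 · 6 · 96 = 576.

576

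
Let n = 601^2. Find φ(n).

360600

φ(601^2) = 601^1·(601−1) = 601·600 = 360600.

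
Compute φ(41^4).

φ(2825761) = 2825761 · (1 − 1/41)
       = 2825761 · 40/41 = 2756840.

2756840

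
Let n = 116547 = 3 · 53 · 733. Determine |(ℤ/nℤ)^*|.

φ(3) = 3 − 1 = 2.
φ(53) = 53 − 1 = 52.
φ(733) = 733 − 1 = 732.
Since φ is multiplicative, φ(116547) = 2 · 52 · 732 = 76128.

76128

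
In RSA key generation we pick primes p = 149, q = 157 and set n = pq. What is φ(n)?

23088

φ(23393) = 23393 · (1 − 1/149) · (1 − 1/157)
       = 23393 · 23088/23393 = 23088.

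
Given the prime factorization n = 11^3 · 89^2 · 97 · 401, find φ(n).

363906048000

φ(11^3) = 11^2·(11−1) = 121·10 = 1210.
φ(89^2) = 89^1·(89−1) = 89·88 = 7832.
φ(97) = 97 − 1 = 96.
φ(401) = 401 − 1 = 400.
φ(410085275347) = 1210 × 7832 × 96 × 400 = 363906048000.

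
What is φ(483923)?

403200

Prime factorization: 483923 = 11 × 29 × 37 × 41.
φ(483923) = 483923 · (1 − 1/11) · (1 − 1/29) · (1 − 1/37) · (1 − 1/41)
       = 483923 · 403200/483923 = 403200.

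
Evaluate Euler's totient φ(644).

264

Prime factorization: 644 = 2^2 × 7 × 23.
φ(2^2) = 2^1·(2−1) = 2·1 = 2.
φ(7) = 7 − 1 = 6.
φ(23) = 23 − 1 = 22.
Since φ is multiplicative, φ(644) = 2 · 6 · 22 = 264.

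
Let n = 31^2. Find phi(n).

φ(31^2) = 31^2 − 31^1 = 961 − 31 = 930.

930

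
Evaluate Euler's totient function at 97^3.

903264

φ(97^3) = 97^3 − 97^2 = 912673 − 9409 = 903264.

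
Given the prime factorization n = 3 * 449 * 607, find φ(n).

542976

φ(817629) = 817629 · (1 − 1/3) · (1 − 1/449) · (1 − 1/607)
       = 817629 · 542976/817629 = 542976.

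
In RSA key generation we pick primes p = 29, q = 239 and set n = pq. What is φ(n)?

6664

For distinct primes, φ(pq) = (p−1)(q−1) = 28 × 238 = 6664.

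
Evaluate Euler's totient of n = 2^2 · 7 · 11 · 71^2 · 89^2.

4671004800

φ(2^2) = 2^2 − 2^1 = 4 − 2 = 2.
φ(7) = 7 − 1 = 6.
φ(11) = 11 − 1 = 10.
φ(71^2) = 71^1·(71−1) = 71·70 = 4970.
φ(89^2) = 89^2 − 89^1 = 7921 − 89 = 7832.
Since φ is multiplicative, φ(12298366388) = 2 · 6 · 10 · 4970 · 7832 = 4671004800.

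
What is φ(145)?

145 = 5 × 29.
φ(5) = 5 − 1 = 4.
φ(29) = 29 − 1 = 28.
Multiply: 4 · 28 = 112.

112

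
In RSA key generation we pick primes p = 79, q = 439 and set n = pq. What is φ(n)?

34164

φ(34681) = 34681 · (1 − 1/79) · (1 − 1/439)
       = 34681 · 34164/34681 = 34164.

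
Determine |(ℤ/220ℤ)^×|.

Prime factorization: 220 = 2^2 · 5 · 11.
φ(2^2) = 2^2 − 2^1 = 4 − 2 = 2.
φ(5) = 5 − 1 = 4.
φ(11) = 11 − 1 = 10.
φ(220) = 2 × 4 × 10 = 80.

80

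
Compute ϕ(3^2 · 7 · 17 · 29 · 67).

1064448

φ(3^2) = 3^1·(3−1) = 3·2 = 6.
φ(7) = 7 − 1 = 6.
φ(17) = 17 − 1 = 16.
φ(29) = 29 − 1 = 28.
φ(67) = 67 − 1 = 66.
φ(2080953) = 6 × 6 × 16 × 28 × 66 = 1064448.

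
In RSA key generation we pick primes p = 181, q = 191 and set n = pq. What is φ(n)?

For distinct primes, φ(pq) = (p−1)(q−1) = 180 × 190 = 34200.

34200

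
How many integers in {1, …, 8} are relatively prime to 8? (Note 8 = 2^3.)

4

φ(2^3) = 2^3 − 2^2 = 8 − 4 = 4.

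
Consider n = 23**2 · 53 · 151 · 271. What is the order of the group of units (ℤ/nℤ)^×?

1065636000

φ(1147302077) = 1147302077 · (1 − 1/23) · (1 − 1/53) · (1 − 1/151) · (1 − 1/271)
       = 1147302077 · 46332000/49882699 = 1065636000.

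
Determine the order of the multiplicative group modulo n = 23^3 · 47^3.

1182583732

φ(1263214441) = 1263214441 · (1 − 1/23) · (1 − 1/47)
       = 1263214441 · 1012/1081 = 1182583732.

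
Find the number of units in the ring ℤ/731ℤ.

672

Prime factorization: 731 = 17 · 43.
φ(17) = 17 − 1 = 16.
φ(43) = 43 − 1 = 42.
Since φ is multiplicative, φ(731) = 16 · 42 = 672.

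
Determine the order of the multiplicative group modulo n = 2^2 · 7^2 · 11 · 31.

φ(2^2) = 2^2 − 2^1 = 4 − 2 = 2.
φ(7^2) = 7^1·(7−1) = 7·6 = 42.
φ(11) = 11 − 1 = 10.
φ(31) = 31 − 1 = 30.
Since φ is multiplicative, φ(66836) = 2 · 42 · 10 · 30 = 25200.

25200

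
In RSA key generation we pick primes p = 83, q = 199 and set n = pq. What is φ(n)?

For distinct primes, φ(pq) = (p−1)(q−1) = 82 × 198 = 16236.

16236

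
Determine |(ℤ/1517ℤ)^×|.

Prime factorization: 1517 = 37 · 41.
φ(37) = 37 − 1 = 36.
φ(41) = 41 − 1 = 40.
φ(1517) = 36 × 40 = 1440.

1440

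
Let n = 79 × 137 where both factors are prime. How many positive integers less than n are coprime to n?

φ(79) = 79 − 1 = 78.
φ(137) = 137 − 1 = 136.
Multiply: 78 · 136 = 10608.

10608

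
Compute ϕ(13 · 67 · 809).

639936

φ(704639) = 704639 · (1 − 1/13) · (1 − 1/67) · (1 − 1/809)
       = 704639 · 639936/704639 = 639936.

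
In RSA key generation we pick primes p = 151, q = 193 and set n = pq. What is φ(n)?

28800

φ(n) = (p − 1)(q − 1) = (151−1)(193−1) = 150·192 = 28800.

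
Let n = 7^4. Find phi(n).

φ(2401) = 2401 · (1 − 1/7)
       = 2401 · 6/7 = 2058.

2058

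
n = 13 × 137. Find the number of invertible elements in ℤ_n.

φ(1781) = 1781 · (1 − 1/13) · (1 − 1/137)
       = 1781 · 1632/1781 = 1632.

1632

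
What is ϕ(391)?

352

391 = 17 × 23.
φ(17) = 17 − 1 = 16.
φ(23) = 23 − 1 = 22.
Multiply: 16 · 22 = 352.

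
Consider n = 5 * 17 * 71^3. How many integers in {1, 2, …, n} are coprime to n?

22583680

φ(5) = 5 − 1 = 4.
φ(17) = 17 − 1 = 16.
φ(71^3) = 71^2·(71−1) = 5041·70 = 352870.
φ(30422435) = 4 × 16 × 352870 = 22583680.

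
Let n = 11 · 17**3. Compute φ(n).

46240

φ(11) = 11 − 1 = 10.
φ(17^3) = 17^2·(17−1) = 289·16 = 4624.
Since φ is multiplicative, φ(54043) = 10 · 4624 = 46240.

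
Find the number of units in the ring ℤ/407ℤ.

407 = 11 · 37.
φ(11) = 11 − 1 = 10.
φ(37) = 37 − 1 = 36.
Multiply: 10 · 36 = 360.

360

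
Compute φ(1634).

Prime factorization: 1634 = 2 · 19 · 43.
φ(2) = 2 − 1 = 1.
φ(19) = 19 − 1 = 18.
φ(43) = 43 − 1 = 42.
φ(1634) = 1 × 18 × 42 = 756.

756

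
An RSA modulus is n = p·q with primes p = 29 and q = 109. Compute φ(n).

φ(29) = 29 − 1 = 28.
φ(109) = 109 − 1 = 108.
φ(3161) = 28 × 108 = 3024.

3024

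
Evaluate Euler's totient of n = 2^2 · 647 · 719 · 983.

910958192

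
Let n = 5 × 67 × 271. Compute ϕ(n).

φ(90785) = 90785 · (1 − 1/5) · (1 − 1/67) · (1 − 1/271)
       = 90785 · 71280/90785 = 71280.

71280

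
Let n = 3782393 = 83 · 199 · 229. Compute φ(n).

3701808

φ(83) = 83 − 1 = 82.
φ(199) = 199 − 1 = 198.
φ(229) = 229 − 1 = 228.
φ(3782393) = 82 × 198 × 228 = 3701808.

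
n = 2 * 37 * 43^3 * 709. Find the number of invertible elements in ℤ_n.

φ(2) = 2 − 1 = 1.
φ(37) = 37 − 1 = 36.
φ(43^3) = 43^2·(43−1) = 1849·42 = 77658.
φ(709) = 709 − 1 = 708.
Since φ is multiplicative, φ(4171414262) = 1 · 36 · 77658 · 708 = 1979347104.

1979347104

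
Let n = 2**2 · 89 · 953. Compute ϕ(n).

167552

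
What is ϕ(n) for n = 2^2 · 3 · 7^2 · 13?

2016

φ(7644) = 7644 · (1 − 1/2) · (1 − 1/3) · (1 − 1/7) · (1 − 1/13)
       = 7644 · 144/546 = 2016.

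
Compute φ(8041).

6720

8041 = 11 × 17 × 43.
φ(8041) = 8041 · (1 − 1/11) · (1 − 1/17) · (1 − 1/43)
       = 8041 · 6720/8041 = 6720.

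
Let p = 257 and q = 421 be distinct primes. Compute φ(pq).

107520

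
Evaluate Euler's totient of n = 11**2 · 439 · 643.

φ(34155517) = 34155517 · (1 − 1/11) · (1 − 1/439) · (1 − 1/643)
       = 34155517 · 2811960/3105047 = 30931560.

30931560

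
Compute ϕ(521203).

First factor: 521203 = 17 · 23 · 31 · 43.
φ(17) = 17 − 1 = 16.
φ(23) = 23 − 1 = 22.
φ(31) = 31 − 1 = 30.
φ(43) = 43 − 1 = 42.
Multiply: 16 · 22 · 30 · 42 = 443520.

443520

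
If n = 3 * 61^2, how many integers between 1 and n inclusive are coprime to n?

φ(11163) = 11163 · (1 − 1/3) · (1 − 1/61)
       = 11163 · 120/183 = 7320.

7320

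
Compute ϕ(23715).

11520

23715 = 3^2 * 5 * 17 * 31.
φ(3^2) = 3^2 − 3^1 = 9 − 3 = 6.
φ(5) = 5 − 1 = 4.
φ(17) = 17 − 1 = 16.
φ(31) = 31 − 1 = 30.
Since φ is multiplicative, φ(23715) = 6 · 4 · 16 · 30 = 11520.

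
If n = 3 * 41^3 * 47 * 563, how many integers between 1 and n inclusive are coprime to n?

φ(3) = 3 − 1 = 2.
φ(41^3) = 41^3 − 41^2 = 68921 − 1681 = 67240.
φ(47) = 47 − 1 = 46.
φ(563) = 563 − 1 = 562.
Since φ is multiplicative, φ(5471155743) = 2 · 67240 · 46 · 562 = 3476576960.

3476576960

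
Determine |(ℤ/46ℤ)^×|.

First factor: 46 = 2 × 23.
φ(46) = 46 · (1 − 1/2) · (1 − 1/23)
       = 46 · 22/46 = 22.

22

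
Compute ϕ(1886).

880

Prime factorization: 1886 = 2 * 23 * 41.
φ(1886) = 1886 · (1 − 1/2) · (1 − 1/23) · (1 − 1/41)
       = 1886 · 880/1886 = 880.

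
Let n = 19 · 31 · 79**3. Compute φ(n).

φ(19) = 19 − 1 = 18.
φ(31) = 31 − 1 = 30.
φ(79^3) = 79^3 − 79^2 = 493039 − 6241 = 486798.
φ(290399971) = 18 × 30 × 486798 = 262870920.

262870920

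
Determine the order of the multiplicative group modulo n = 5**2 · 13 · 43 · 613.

6168960

φ(5^2) = 5^2 − 5^1 = 25 − 5 = 20.
φ(13) = 13 − 1 = 12.
φ(43) = 43 − 1 = 42.
φ(613) = 613 − 1 = 612.
φ(8566675) = 20 × 12 × 42 × 612 = 6168960.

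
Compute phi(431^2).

φ(185761) = 185761 · (1 − 1/431)
       = 185761 · 430/431 = 185330.

185330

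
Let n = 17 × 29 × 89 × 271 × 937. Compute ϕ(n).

φ(11141554979) = 11141554979 · (1 − 1/17) · (1 − 1/29) · (1 − 1/89) · (1 − 1/271) · (1 − 1/937)
       = 11141554979 · 9963233280/11141554979 = 9963233280.

9963233280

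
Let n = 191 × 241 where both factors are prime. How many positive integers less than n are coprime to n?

For distinct primes, φ(pq) = (p−1)(q−1) = 190 × 240 = 45600.

45600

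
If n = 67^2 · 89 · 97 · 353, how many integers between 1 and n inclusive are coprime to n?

13149683712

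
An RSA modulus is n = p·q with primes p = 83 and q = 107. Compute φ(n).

φ(pq) = (p−1)(q−1) = 82 · 106 = 8692.

8692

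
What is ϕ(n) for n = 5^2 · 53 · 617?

φ(5^2) = 5^2 − 5^1 = 25 − 5 = 20.
φ(53) = 53 − 1 = 52.
φ(617) = 617 − 1 = 616.
φ(817525) = 20 × 52 × 616 = 640640.

640640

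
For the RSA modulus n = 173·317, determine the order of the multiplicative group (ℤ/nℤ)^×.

54352

For distinct primes, φ(pq) = (p−1)(q−1) = 172 × 316 = 54352.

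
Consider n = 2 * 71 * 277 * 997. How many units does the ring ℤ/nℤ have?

φ(2) = 2 − 1 = 1.
φ(71) = 71 − 1 = 70.
φ(277) = 277 − 1 = 276.
φ(997) = 997 − 1 = 996.
Multiply: 1 · 70 · 276 · 996 = 19242720.

19242720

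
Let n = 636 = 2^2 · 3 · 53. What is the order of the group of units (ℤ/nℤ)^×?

208

φ(2^2) = 2^1·(2−1) = 2·1 = 2.
φ(3) = 3 − 1 = 2.
φ(53) = 53 − 1 = 52.
φ(636) = 2 × 2 × 52 = 208.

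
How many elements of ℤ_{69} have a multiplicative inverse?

44

First factor: 69 = 3 · 23.
φ(69) = 69 · (1 − 1/3) · (1 − 1/23)
       = 69 · 44/69 = 44.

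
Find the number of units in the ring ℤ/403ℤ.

Prime factorization: 403 = 13 · 31.
φ(13) = 13 − 1 = 12.
φ(31) = 31 − 1 = 30.
Multiply: 12 · 30 = 360.

360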